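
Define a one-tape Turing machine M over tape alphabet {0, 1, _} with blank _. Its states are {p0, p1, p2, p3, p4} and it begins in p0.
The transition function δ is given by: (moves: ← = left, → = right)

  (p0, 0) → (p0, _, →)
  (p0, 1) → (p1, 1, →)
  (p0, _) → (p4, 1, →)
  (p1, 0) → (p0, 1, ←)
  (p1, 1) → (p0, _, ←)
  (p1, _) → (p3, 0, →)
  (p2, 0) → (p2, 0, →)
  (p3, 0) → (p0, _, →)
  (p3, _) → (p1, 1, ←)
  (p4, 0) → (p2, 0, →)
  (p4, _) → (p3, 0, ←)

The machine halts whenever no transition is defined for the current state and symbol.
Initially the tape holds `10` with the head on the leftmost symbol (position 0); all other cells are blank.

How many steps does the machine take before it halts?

p0 | [1]0_   read 1 → write 1, move →, go to p1
p1 | 1[0]_   read 0 → write 1, move ←, go to p0
p0 | [1]1_   read 1 → write 1, move →, go to p1
p1 | 1[1]_   read 1 → write _, move ←, go to p0
p0 | [1]__   read 1 → write 1, move →, go to p1
p1 | 1[_]_   read _ → write 0, move →, go to p3
p3 | 10[_]   read _ → write 1, move ←, go to p1
p1 | 1[0]1   read 0 → write 1, move ←, go to p0
p0 | [1]11   read 1 → write 1, move →, go to p1
p1 | 1[1]1   read 1 → write _, move ←, go to p0
p0 | [1]_1   read 1 → write 1, move →, go to p1
p1 | 1[_]1   read _ → write 0, move →, go to p3
p3 | 10[1]
M halts after 12 transitions.

12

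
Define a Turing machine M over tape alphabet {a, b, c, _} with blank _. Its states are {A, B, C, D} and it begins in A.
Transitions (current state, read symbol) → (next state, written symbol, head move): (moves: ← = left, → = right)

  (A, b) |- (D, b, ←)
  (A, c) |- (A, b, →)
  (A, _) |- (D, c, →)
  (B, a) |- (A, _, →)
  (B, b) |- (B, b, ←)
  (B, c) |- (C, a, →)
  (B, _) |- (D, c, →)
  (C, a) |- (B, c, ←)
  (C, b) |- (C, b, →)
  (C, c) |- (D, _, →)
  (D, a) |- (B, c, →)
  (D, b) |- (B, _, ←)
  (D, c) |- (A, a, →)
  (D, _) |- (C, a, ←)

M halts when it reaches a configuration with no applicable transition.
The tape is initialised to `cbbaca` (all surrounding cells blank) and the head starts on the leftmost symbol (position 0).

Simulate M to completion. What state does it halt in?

C

state=A head=0 tape=_[c]bbaca   (A,c)→(A,b,→)
state=A head=1 tape=_b[b]baca   (A,b)→(D,b,←)
state=D head=0 tape=_[b]bbaca   (D,b)→(B,_,←)
state=B head=-1 tape=[_]_bbaca   (B,_)→(D,c,→)
state=D head=0 tape=c[_]bbaca   (D,_)→(C,a,←)
state=C head=-1 tape=[c]abbaca   (C,c)→(D,_,→)
state=D head=0 tape=_[a]bbaca   (D,a)→(B,c,→)
state=B head=1 tape=_c[b]baca   (B,b)→(B,b,←)
state=B head=0 tape=_[c]bbaca   (B,c)→(C,a,→)
state=C head=1 tape=_a[b]baca   (C,b)→(C,b,→)
state=C head=2 tape=_ab[b]aca   (C,b)→(C,b,→)
state=C head=3 tape=_abb[a]ca   (C,a)→(B,c,←)
state=B head=2 tape=_ab[b]cca   (B,b)→(B,b,←)
state=B head=1 tape=_a[b]bcca   (B,b)→(B,b,←)
state=B head=0 tape=_[a]bbcca   (B,a)→(A,_,→)
state=A head=1 tape=__[b]bcca   (A,b)→(D,b,←)
state=D head=0 tape=_[_]bbcca   (D,_)→(C,a,←)
state=C head=-1 tape=[_]abbcca
No transition is defined for (C, _); M halts in state C.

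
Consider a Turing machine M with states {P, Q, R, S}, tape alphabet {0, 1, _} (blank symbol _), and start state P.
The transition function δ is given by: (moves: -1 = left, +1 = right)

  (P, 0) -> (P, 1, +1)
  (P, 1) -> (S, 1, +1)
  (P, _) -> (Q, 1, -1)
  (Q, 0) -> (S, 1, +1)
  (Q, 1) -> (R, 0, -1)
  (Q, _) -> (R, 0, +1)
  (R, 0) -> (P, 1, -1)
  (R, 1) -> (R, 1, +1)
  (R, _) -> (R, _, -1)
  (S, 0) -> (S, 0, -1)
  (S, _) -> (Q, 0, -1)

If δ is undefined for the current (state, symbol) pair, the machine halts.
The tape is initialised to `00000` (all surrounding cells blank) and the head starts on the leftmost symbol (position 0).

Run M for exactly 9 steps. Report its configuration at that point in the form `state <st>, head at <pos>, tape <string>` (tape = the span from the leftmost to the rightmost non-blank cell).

state P, head at 3, tape 111111

state=P head=0 tape=[0]0000_   (P,0)→(P,1,+1)
state=P head=1 tape=1[0]000_   (P,0)→(P,1,+1)
state=P head=2 tape=11[0]00_   (P,0)→(P,1,+1)
state=P head=3 tape=111[0]0_   (P,0)→(P,1,+1)
state=P head=4 tape=1111[0]_   (P,0)→(P,1,+1)
state=P head=5 tape=11111[_]   (P,_)→(Q,1,-1)
state=Q head=4 tape=1111[1]1   (Q,1)→(R,0,-1)
state=R head=3 tape=111[1]01   (R,1)→(R,1,+1)
state=R head=4 tape=1111[0]1   (R,0)→(P,1,-1)
state=P head=3 tape=111[1]11
After 9 steps: state P, head at 3, tape 111111.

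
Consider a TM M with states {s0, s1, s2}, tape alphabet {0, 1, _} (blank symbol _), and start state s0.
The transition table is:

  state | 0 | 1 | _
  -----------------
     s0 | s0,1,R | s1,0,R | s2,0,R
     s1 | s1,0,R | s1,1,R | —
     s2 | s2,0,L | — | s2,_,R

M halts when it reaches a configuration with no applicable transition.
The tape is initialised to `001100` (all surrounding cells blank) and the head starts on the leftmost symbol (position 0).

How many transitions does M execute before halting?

s0 | [0]01100_   read 0 → write 1, move R, go to s0
s0 | 1[0]1100_   read 0 → write 1, move R, go to s0
s0 | 11[1]100_   read 1 → write 0, move R, go to s1
s1 | 110[1]00_   read 1 → write 1, move R, go to s1
s1 | 1101[0]0_   read 0 → write 0, move R, go to s1
s1 | 11010[0]_   read 0 → write 0, move R, go to s1
s1 | 110100[_]
M halts after 6 transitions.

6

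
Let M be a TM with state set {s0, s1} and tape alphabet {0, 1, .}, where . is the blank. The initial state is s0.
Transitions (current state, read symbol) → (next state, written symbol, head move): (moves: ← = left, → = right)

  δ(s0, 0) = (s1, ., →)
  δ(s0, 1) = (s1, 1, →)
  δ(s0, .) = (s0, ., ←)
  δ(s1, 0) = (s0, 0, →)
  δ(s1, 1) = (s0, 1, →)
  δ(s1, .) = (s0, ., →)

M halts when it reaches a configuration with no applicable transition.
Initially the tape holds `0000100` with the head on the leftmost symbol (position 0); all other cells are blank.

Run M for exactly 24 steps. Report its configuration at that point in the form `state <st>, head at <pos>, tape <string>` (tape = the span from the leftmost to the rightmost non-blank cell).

state=s0 head=0 tape=[0]000100..   (s0,0)→(s1,.,→)
state=s1 head=1 tape=.[0]00100..   (s1,0)→(s0,0,→)
state=s0 head=2 tape=.0[0]0100..   (s0,0)→(s1,.,→)
state=s1 head=3 tape=.0.[0]100..   (s1,0)→(s0,0,→)
state=s0 head=4 tape=.0.0[1]00..   (s0,1)→(s1,1,→)
state=s1 head=5 tape=.0.01[0]0..   (s1,0)→(s0,0,→)
state=s0 head=6 tape=.0.010[0]..   (s0,0)→(s1,.,→)
state=s1 head=7 tape=.0.010.[.].   (s1,.)→(s0,.,→)
state=s0 head=8 tape=.0.010..[.]   (s0,.)→(s0,.,←)
state=s0 head=7 tape=.0.010.[.].   (s0,.)→(s0,.,←)
state=s0 head=6 tape=.0.010[.]..   (s0,.)→(s0,.,←)
state=s0 head=5 tape=.0.01[0]...   (s0,0)→(s1,.,→)
state=s1 head=6 tape=.0.01.[.]..   (s1,.)→(s0,.,→)
state=s0 head=7 tape=.0.01..[.].   (s0,.)→(s0,.,←)
state=s0 head=6 tape=.0.01.[.]..   (s0,.)→(s0,.,←)
state=s0 head=5 tape=.0.01[.]...   (s0,.)→(s0,.,←)
state=s0 head=4 tape=.0.0[1]....   (s0,1)→(s1,1,→)
state=s1 head=5 tape=.0.01[.]...   (s1,.)→(s0,.,→)
state=s0 head=6 tape=.0.01.[.]..   (s0,.)→(s0,.,←)
state=s0 head=5 tape=.0.01[.]...   (s0,.)→(s0,.,←)
state=s0 head=4 tape=.0.0[1]....   (s0,1)→(s1,1,→)
state=s1 head=5 tape=.0.01[.]...   (s1,.)→(s0,.,→)
state=s0 head=6 tape=.0.01.[.]..   (s0,.)→(s0,.,←)
state=s0 head=5 tape=.0.01[.]...   (s0,.)→(s0,.,←)
state=s0 head=4 tape=.0.0[1]....
After 24 steps: state s0, head at 4, tape 0.01.

state s0, head at 4, tape 0.01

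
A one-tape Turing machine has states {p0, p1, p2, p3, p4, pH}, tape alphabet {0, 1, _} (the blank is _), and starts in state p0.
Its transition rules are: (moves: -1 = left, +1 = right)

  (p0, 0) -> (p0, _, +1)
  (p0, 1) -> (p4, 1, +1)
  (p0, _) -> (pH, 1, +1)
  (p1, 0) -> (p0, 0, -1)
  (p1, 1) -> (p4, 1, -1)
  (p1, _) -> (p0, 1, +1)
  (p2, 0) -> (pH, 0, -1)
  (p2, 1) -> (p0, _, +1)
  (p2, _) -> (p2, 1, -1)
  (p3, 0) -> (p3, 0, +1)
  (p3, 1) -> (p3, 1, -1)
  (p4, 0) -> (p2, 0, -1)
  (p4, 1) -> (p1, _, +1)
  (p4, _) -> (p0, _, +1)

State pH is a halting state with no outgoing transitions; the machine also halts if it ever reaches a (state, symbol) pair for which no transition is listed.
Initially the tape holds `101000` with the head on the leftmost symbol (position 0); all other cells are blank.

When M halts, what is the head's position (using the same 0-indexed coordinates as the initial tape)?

7

p0 | [1]01000__   read 1 → write 1, move +1, go to p4
p4 | 1[0]1000__   read 0 → write 0, move -1, go to p2
p2 | [1]01000__   read 1 → write _, move +1, go to p0
p0 | _[0]1000__   read 0 → write _, move +1, go to p0
p0 | __[1]000__   read 1 → write 1, move +1, go to p4
p4 | __1[0]00__   read 0 → write 0, move -1, go to p2
p2 | __[1]000__   read 1 → write _, move +1, go to p0
p0 | ___[0]00__   read 0 → write _, move +1, go to p0
p0 | ____[0]0__   read 0 → write _, move +1, go to p0
p0 | _____[0]__   read 0 → write _, move +1, go to p0
p0 | ______[_]_   read _ → write 1, move +1, go to pH
pH | ______1[_]
At halt the head is at cell 7.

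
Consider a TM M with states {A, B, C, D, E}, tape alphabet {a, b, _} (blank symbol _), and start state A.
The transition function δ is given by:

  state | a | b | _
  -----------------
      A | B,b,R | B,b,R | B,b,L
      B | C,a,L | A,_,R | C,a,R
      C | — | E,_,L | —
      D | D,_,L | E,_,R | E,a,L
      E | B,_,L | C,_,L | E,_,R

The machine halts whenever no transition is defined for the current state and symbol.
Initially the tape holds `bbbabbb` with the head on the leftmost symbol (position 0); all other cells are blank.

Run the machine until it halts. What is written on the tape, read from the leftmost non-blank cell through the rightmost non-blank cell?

state=A head=0 tape=[b]bbabbb   (A,b)→(B,b,R)
state=B head=1 tape=b[b]babbb   (B,b)→(A,_,R)
state=A head=2 tape=b_[b]abbb   (A,b)→(B,b,R)
state=B head=3 tape=b_b[a]bbb   (B,a)→(C,a,L)
state=C head=2 tape=b_[b]abbb   (C,b)→(E,_,L)
state=E head=1 tape=b[_]_abbb   (E,_)→(E,_,R)
state=E head=2 tape=b_[_]abbb   (E,_)→(E,_,R)
state=E head=3 tape=b__[a]bbb   (E,a)→(B,_,L)
state=B head=2 tape=b_[_]_bbb   (B,_)→(C,a,R)
state=C head=3 tape=b_a[_]bbb
The non-blank tape span at halt is b_a_bbb.

b_a_bbb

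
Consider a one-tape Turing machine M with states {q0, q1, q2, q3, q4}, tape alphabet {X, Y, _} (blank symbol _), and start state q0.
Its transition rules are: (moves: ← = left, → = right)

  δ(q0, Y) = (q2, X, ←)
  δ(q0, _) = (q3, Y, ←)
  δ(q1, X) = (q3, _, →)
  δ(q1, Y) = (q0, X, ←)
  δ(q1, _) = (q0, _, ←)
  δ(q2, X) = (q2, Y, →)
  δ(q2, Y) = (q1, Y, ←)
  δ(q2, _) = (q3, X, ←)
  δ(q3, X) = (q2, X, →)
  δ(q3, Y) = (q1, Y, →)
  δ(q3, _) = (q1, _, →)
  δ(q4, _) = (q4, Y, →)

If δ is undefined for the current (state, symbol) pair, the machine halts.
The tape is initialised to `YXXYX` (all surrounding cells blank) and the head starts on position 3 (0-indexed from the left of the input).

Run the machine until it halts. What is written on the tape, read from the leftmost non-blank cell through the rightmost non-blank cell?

YXXYXXX

state=q0 head=3 tape=YXX[Y]X___   (q0,Y)→(q2,X,←)
state=q2 head=2 tape=YX[X]XX___   (q2,X)→(q2,Y,→)
state=q2 head=3 tape=YXY[X]X___   (q2,X)→(q2,Y,→)
state=q2 head=4 tape=YXYY[X]___   (q2,X)→(q2,Y,→)
state=q2 head=5 tape=YXYYY[_]__   (q2,_)→(q3,X,←)
state=q3 head=4 tape=YXYY[Y]X__   (q3,Y)→(q1,Y,→)
state=q1 head=5 tape=YXYYY[X]__   (q1,X)→(q3,_,→)
state=q3 head=6 tape=YXYYY_[_]_   (q3,_)→(q1,_,→)
state=q1 head=7 tape=YXYYY__[_]   (q1,_)→(q0,_,←)
state=q0 head=6 tape=YXYYY_[_]_   (q0,_)→(q3,Y,←)
state=q3 head=5 tape=YXYYY[_]Y_   (q3,_)→(q1,_,→)
state=q1 head=6 tape=YXYYY_[Y]_   (q1,Y)→(q0,X,←)
state=q0 head=5 tape=YXYYY[_]X_   (q0,_)→(q3,Y,←)
state=q3 head=4 tape=YXYY[Y]YX_   (q3,Y)→(q1,Y,→)
state=q1 head=5 tape=YXYYY[Y]X_   (q1,Y)→(q0,X,←)
state=q0 head=4 tape=YXYY[Y]XX_   (q0,Y)→(q2,X,←)
state=q2 head=3 tape=YXY[Y]XXX_   (q2,Y)→(q1,Y,←)
state=q1 head=2 tape=YX[Y]YXXX_   (q1,Y)→(q0,X,←)
state=q0 head=1 tape=Y[X]XYXXX_
The non-blank tape span at halt is YXXYXXX.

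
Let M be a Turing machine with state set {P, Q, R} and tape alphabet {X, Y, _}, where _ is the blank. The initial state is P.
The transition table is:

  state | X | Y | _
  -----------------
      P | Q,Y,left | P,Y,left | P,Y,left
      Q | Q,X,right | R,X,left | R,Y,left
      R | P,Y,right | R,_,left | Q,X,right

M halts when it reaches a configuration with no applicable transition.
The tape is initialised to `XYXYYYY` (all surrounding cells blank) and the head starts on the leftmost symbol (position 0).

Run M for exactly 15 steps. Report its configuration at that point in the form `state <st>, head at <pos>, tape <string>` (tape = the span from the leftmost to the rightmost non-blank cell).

state=P head=0 tape=___[X]YXYYYY   (P,X)→(Q,Y,left)
state=Q head=-1 tape=__[_]YYXYYYY   (Q,_)→(R,Y,left)
state=R head=-2 tape=_[_]YYYXYYYY   (R,_)→(Q,X,right)
state=Q head=-1 tape=_X[Y]YYXYYYY   (Q,Y)→(R,X,left)
state=R head=-2 tape=_[X]XYYXYYYY   (R,X)→(P,Y,right)
state=P head=-1 tape=_Y[X]YYXYYYY   (P,X)→(Q,Y,left)
state=Q head=-2 tape=_[Y]YYYXYYYY   (Q,Y)→(R,X,left)
state=R head=-3 tape=[_]XYYYXYYYY   (R,_)→(Q,X,right)
state=Q head=-2 tape=X[X]YYYXYYYY   (Q,X)→(Q,X,right)
state=Q head=-1 tape=XX[Y]YYXYYYY   (Q,Y)→(R,X,left)
state=R head=-2 tape=X[X]XYYXYYYY   (R,X)→(P,Y,right)
state=P head=-1 tape=XY[X]YYXYYYY   (P,X)→(Q,Y,left)
state=Q head=-2 tape=X[Y]YYYXYYYY   (Q,Y)→(R,X,left)
state=R head=-3 tape=[X]XYYYXYYYY   (R,X)→(P,Y,right)
state=P head=-2 tape=Y[X]YYYXYYYY   (P,X)→(Q,Y,left)
state=Q head=-3 tape=[Y]YYYYXYYYY
After 15 steps: state Q, head at -3, tape YYYYYXYYYY.

state Q, head at -3, tape YYYYYXYYYY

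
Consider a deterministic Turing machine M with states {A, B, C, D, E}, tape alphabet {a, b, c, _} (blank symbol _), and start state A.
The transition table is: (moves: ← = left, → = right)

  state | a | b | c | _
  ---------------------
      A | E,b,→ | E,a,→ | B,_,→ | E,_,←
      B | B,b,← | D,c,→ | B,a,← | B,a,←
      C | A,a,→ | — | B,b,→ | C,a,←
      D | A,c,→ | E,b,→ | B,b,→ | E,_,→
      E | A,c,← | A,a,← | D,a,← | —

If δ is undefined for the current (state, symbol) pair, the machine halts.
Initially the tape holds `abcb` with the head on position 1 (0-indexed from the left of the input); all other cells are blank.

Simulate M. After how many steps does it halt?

state=A head=1 tape=a[b]cb_   (A,b)→(E,a,→)
state=E head=2 tape=aa[c]b_   (E,c)→(D,a,←)
state=D head=1 tape=a[a]ab_   (D,a)→(A,c,→)
state=A head=2 tape=ac[a]b_   (A,a)→(E,b,→)
state=E head=3 tape=acb[b]_   (E,b)→(A,a,←)
state=A head=2 tape=ac[b]a_   (A,b)→(E,a,→)
state=E head=3 tape=aca[a]_   (E,a)→(A,c,←)
state=A head=2 tape=ac[a]c_   (A,a)→(E,b,→)
state=E head=3 tape=acb[c]_   (E,c)→(D,a,←)
state=D head=2 tape=ac[b]a_   (D,b)→(E,b,→)
state=E head=3 tape=acb[a]_   (E,a)→(A,c,←)
state=A head=2 tape=ac[b]c_   (A,b)→(E,a,→)
state=E head=3 tape=aca[c]_   (E,c)→(D,a,←)
state=D head=2 tape=ac[a]a_   (D,a)→(A,c,→)
state=A head=3 tape=acc[a]_   (A,a)→(E,b,→)
state=E head=4 tape=accb[_]
M halts after 15 transitions.

15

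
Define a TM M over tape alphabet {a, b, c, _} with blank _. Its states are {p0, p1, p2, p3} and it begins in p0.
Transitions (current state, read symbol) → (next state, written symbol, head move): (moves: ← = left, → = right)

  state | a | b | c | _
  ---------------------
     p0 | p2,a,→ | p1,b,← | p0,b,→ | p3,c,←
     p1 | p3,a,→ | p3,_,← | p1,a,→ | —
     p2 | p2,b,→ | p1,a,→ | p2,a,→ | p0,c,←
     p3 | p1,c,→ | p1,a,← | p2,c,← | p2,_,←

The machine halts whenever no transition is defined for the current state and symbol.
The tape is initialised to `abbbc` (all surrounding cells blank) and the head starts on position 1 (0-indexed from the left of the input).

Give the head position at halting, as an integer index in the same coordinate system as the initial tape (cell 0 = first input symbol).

state=p0 head=1 tape=a[b]bbc_   (p0,b)→(p1,b,←)
state=p1 head=0 tape=[a]bbbc_   (p1,a)→(p3,a,→)
state=p3 head=1 tape=a[b]bbc_   (p3,b)→(p1,a,←)
state=p1 head=0 tape=[a]abbc_   (p1,a)→(p3,a,→)
state=p3 head=1 tape=a[a]bbc_   (p3,a)→(p1,c,→)
state=p1 head=2 tape=ac[b]bc_   (p1,b)→(p3,_,←)
state=p3 head=1 tape=a[c]_bc_   (p3,c)→(p2,c,←)
state=p2 head=0 tape=[a]c_bc_   (p2,a)→(p2,b,→)
state=p2 head=1 tape=b[c]_bc_   (p2,c)→(p2,a,→)
state=p2 head=2 tape=ba[_]bc_   (p2,_)→(p0,c,←)
state=p0 head=1 tape=b[a]cbc_   (p0,a)→(p2,a,→)
state=p2 head=2 tape=ba[c]bc_   (p2,c)→(p2,a,→)
state=p2 head=3 tape=baa[b]c_   (p2,b)→(p1,a,→)
state=p1 head=4 tape=baaa[c]_   (p1,c)→(p1,a,→)
state=p1 head=5 tape=baaaa[_]
At halt the head is at cell 5.

5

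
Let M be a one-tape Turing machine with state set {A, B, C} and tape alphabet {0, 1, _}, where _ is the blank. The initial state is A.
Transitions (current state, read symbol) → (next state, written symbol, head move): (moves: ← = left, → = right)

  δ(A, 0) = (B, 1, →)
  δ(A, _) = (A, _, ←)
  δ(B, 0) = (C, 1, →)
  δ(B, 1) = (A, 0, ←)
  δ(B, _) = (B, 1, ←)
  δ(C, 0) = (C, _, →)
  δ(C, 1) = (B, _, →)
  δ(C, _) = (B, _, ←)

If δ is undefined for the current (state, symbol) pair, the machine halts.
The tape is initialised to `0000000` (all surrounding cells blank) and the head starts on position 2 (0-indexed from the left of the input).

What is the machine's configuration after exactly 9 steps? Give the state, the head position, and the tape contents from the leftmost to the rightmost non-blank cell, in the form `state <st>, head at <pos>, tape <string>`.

A | 00[0]0000_   read 0 → write 1, move →, go to B
B | 001[0]000_   read 0 → write 1, move →, go to C
C | 0011[0]00_   read 0 → write _, move →, go to C
C | 0011_[0]0_   read 0 → write _, move →, go to C
C | 0011__[0]_   read 0 → write _, move →, go to C
C | 0011___[_]   read _ → write _, move ←, go to B
B | 0011__[_]_   read _ → write 1, move ←, go to B
B | 0011_[_]1_   read _ → write 1, move ←, go to B
B | 0011[_]11_   read _ → write 1, move ←, go to B
B | 001[1]111_
After 9 steps: state B, head at 3, tape 0011111.

state B, head at 3, tape 0011111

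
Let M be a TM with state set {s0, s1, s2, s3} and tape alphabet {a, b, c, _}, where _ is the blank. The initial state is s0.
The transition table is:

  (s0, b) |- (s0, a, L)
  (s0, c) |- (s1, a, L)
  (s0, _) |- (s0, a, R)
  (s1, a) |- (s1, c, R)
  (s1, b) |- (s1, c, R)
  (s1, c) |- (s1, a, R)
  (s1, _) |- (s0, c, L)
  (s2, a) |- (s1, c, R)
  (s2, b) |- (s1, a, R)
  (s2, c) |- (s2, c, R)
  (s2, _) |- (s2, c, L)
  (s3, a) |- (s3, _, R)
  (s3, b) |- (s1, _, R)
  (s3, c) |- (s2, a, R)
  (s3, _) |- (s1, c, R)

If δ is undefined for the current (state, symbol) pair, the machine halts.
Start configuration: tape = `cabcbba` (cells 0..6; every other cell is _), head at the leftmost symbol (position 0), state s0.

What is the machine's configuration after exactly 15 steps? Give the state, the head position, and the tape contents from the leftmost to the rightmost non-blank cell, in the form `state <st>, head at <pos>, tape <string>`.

s0 | __[c]abcbba_   read c → write a, move L, go to s1
s1 | _[_]aabcbba_   read _ → write c, move L, go to s0
s0 | [_]caabcbba_   read _ → write a, move R, go to s0
s0 | a[c]aabcbba_   read c → write a, move L, go to s1
s1 | [a]aaabcbba_   read a → write c, move R, go to s1
s1 | c[a]aabcbba_   read a → write c, move R, go to s1
s1 | cc[a]abcbba_   read a → write c, move R, go to s1
s1 | ccc[a]bcbba_   read a → write c, move R, go to s1
s1 | cccc[b]cbba_   read b → write c, move R, go to s1
s1 | ccccc[c]bba_   read c → write a, move R, go to s1
s1 | ccccca[b]ba_   read b → write c, move R, go to s1
s1 | cccccac[b]a_   read b → write c, move R, go to s1
s1 | cccccacc[a]_   read a → write c, move R, go to s1
s1 | cccccaccc[_]   read _ → write c, move L, go to s0
s0 | cccccacc[c]c   read c → write a, move L, go to s1
s1 | cccccac[c]ac
After 15 steps: state s1, head at 5, tape cccccaccac.

state s1, head at 5, tape cccccaccac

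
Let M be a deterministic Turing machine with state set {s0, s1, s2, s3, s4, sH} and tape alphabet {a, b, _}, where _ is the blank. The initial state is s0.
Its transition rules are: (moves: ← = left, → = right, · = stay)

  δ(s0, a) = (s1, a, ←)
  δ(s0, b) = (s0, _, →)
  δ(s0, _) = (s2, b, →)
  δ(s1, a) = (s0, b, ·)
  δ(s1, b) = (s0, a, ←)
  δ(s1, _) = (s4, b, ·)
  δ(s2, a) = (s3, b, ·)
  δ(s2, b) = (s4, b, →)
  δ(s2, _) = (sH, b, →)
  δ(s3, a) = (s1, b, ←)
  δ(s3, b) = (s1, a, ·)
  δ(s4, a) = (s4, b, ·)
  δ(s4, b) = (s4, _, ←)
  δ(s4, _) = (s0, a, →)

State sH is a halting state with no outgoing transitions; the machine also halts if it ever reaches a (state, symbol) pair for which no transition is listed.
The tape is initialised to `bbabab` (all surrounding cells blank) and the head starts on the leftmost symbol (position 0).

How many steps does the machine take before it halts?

24

state=s0 head=0 tape=[b]babab___   (s0,b)→(s0,_,→)
state=s0 head=1 tape=_[b]abab___   (s0,b)→(s0,_,→)
state=s0 head=2 tape=__[a]bab___   (s0,a)→(s1,a,←)
state=s1 head=1 tape=_[_]abab___   (s1,_)→(s4,b,·)
state=s4 head=1 tape=_[b]abab___   (s4,b)→(s4,_,←)
state=s4 head=0 tape=[_]_abab___   (s4,_)→(s0,a,→)
state=s0 head=1 tape=a[_]abab___   (s0,_)→(s2,b,→)
state=s2 head=2 tape=ab[a]bab___   (s2,a)→(s3,b,·)
state=s3 head=2 tape=ab[b]bab___   (s3,b)→(s1,a,·)
state=s1 head=2 tape=ab[a]bab___   (s1,a)→(s0,b,·)
state=s0 head=2 tape=ab[b]bab___   (s0,b)→(s0,_,→)
state=s0 head=3 tape=ab_[b]ab___   (s0,b)→(s0,_,→)
state=s0 head=4 tape=ab__[a]b___   (s0,a)→(s1,a,←)
state=s1 head=3 tape=ab_[_]ab___   (s1,_)→(s4,b,·)
state=s4 head=3 tape=ab_[b]ab___   (s4,b)→(s4,_,←)
state=s4 head=2 tape=ab[_]_ab___   (s4,_)→(s0,a,→)
state=s0 head=3 tape=aba[_]ab___   (s0,_)→(s2,b,→)
state=s2 head=4 tape=abab[a]b___   (s2,a)→(s3,b,·)
state=s3 head=4 tape=abab[b]b___   (s3,b)→(s1,a,·)
state=s1 head=4 tape=abab[a]b___   (s1,a)→(s0,b,·)
state=s0 head=4 tape=abab[b]b___   (s0,b)→(s0,_,→)
state=s0 head=5 tape=abab_[b]___   (s0,b)→(s0,_,→)
state=s0 head=6 tape=abab__[_]__   (s0,_)→(s2,b,→)
state=s2 head=7 tape=abab__b[_]_   (s2,_)→(sH,b,→)
state=sH head=8 tape=abab__bb[_]
M halts after 24 transitions.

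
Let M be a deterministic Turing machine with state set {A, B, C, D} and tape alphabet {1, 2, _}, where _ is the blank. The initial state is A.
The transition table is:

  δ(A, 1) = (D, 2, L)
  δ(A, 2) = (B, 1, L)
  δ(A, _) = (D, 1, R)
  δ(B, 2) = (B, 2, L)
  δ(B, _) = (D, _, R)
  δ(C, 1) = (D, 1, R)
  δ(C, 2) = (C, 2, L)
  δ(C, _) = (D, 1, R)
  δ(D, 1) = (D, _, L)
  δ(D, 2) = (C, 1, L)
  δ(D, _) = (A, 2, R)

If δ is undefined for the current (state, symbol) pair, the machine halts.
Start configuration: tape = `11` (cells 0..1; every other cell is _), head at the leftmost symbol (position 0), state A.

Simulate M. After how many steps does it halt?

28

state=A head=0 tape=_____[1]1   (A,1)→(D,2,L)
state=D head=-1 tape=____[_]21   (D,_)→(A,2,R)
state=A head=0 tape=____2[2]1   (A,2)→(B,1,L)
state=B head=-1 tape=____[2]11   (B,2)→(B,2,L)
state=B head=-2 tape=___[_]211   (B,_)→(D,_,R)
state=D head=-1 tape=____[2]11   (D,2)→(C,1,L)
state=C head=-2 tape=___[_]111   (C,_)→(D,1,R)
state=D head=-1 tape=___1[1]11   (D,1)→(D,_,L)
state=D head=-2 tape=___[1]_11   (D,1)→(D,_,L)
state=D head=-3 tape=__[_]__11   (D,_)→(A,2,R)
state=A head=-2 tape=__2[_]_11   (A,_)→(D,1,R)
state=D head=-1 tape=__21[_]11   (D,_)→(A,2,R)
state=A head=0 tape=__212[1]1   (A,1)→(D,2,L)
state=D head=-1 tape=__21[2]21   (D,2)→(C,1,L)
state=C head=-2 tape=__2[1]121   (C,1)→(D,1,R)
state=D head=-1 tape=__21[1]21   (D,1)→(D,_,L)
state=D head=-2 tape=__2[1]_21   (D,1)→(D,_,L)
state=D head=-3 tape=__[2]__21   (D,2)→(C,1,L)
state=C head=-4 tape=_[_]1__21   (C,_)→(D,1,R)
state=D head=-3 tape=_1[1]__21   (D,1)→(D,_,L)
state=D head=-4 tape=_[1]___21   (D,1)→(D,_,L)
state=D head=-5 tape=[_]____21   (D,_)→(A,2,R)
state=A head=-4 tape=2[_]___21   (A,_)→(D,1,R)
state=D head=-3 tape=21[_]__21   (D,_)→(A,2,R)
state=A head=-2 tape=212[_]_21   (A,_)→(D,1,R)
state=D head=-1 tape=2121[_]21   (D,_)→(A,2,R)
state=A head=0 tape=21212[2]1   (A,2)→(B,1,L)
state=B head=-1 tape=2121[2]11   (B,2)→(B,2,L)
state=B head=-2 tape=212[1]211
M halts after 28 transitions.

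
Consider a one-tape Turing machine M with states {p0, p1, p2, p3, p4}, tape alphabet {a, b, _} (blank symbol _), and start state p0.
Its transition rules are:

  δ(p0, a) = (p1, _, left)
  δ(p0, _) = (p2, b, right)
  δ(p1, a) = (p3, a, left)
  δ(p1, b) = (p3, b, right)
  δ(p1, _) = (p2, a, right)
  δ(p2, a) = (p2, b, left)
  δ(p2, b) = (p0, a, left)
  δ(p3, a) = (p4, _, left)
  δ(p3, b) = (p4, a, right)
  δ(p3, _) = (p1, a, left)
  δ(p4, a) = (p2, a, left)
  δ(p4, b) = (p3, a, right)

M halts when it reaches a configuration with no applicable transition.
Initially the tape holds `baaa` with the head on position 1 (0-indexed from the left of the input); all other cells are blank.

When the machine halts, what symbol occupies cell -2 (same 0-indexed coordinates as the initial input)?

b

p0 | ___b[a]aa   read a → write _, move left, go to p1
p1 | ___[b]_aa   read b → write b, move right, go to p3
p3 | ___b[_]aa   read _ → write a, move left, go to p1
p1 | ___[b]aaa   read b → write b, move right, go to p3
p3 | ___b[a]aa   read a → write _, move left, go to p4
p4 | ___[b]_aa   read b → write a, move right, go to p3
p3 | ___a[_]aa   read _ → write a, move left, go to p1
p1 | ___[a]aaa   read a → write a, move left, go to p3
p3 | __[_]aaaa   read _ → write a, move left, go to p1
p1 | _[_]aaaaa   read _ → write a, move right, go to p2
p2 | _a[a]aaaa   read a → write b, move left, go to p2
p2 | _[a]baaaa   read a → write b, move left, go to p2
p2 | [_]bbaaaa
Cell -2 holds b when M halts.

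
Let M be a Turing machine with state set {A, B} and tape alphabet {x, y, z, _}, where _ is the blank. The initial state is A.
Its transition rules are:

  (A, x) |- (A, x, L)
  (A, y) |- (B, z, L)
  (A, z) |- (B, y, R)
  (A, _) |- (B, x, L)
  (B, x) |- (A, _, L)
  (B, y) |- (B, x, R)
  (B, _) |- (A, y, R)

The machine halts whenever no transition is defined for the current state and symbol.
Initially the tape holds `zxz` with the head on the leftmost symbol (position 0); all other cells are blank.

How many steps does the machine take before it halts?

state=A head=0 tape=_[z]xz__   (A,z)→(B,y,R)
state=B head=1 tape=_y[x]z__   (B,x)→(A,_,L)
state=A head=0 tape=_[y]_z__   (A,y)→(B,z,L)
state=B head=-1 tape=[_]z_z__   (B,_)→(A,y,R)
state=A head=0 tape=y[z]_z__   (A,z)→(B,y,R)
state=B head=1 tape=yy[_]z__   (B,_)→(A,y,R)
state=A head=2 tape=yyy[z]__   (A,z)→(B,y,R)
state=B head=3 tape=yyyy[_]_   (B,_)→(A,y,R)
state=A head=4 tape=yyyyy[_]   (A,_)→(B,x,L)
state=B head=3 tape=yyyy[y]x   (B,y)→(B,x,R)
state=B head=4 tape=yyyyx[x]   (B,x)→(A,_,L)
state=A head=3 tape=yyyy[x]_   (A,x)→(A,x,L)
state=A head=2 tape=yyy[y]x_   (A,y)→(B,z,L)
state=B head=1 tape=yy[y]zx_   (B,y)→(B,x,R)
state=B head=2 tape=yyx[z]x_
M halts after 14 transitions.

14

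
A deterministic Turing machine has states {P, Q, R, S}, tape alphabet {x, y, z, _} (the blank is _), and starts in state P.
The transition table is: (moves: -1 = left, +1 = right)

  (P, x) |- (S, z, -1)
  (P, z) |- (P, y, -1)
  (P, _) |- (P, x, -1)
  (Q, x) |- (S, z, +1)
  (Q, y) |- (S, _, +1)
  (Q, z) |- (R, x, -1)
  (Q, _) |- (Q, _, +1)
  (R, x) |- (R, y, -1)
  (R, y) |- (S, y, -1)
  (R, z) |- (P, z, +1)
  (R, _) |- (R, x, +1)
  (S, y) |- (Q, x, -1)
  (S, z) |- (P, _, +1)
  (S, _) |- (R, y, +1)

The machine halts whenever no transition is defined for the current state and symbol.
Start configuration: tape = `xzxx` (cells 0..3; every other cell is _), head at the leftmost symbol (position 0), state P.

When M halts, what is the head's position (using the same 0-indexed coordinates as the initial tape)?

-1

P | _[x]zxx   read x → write z, move -1, go to S
S | [_]zzxx   read _ → write y, move +1, go to R
R | y[z]zxx   read z → write z, move +1, go to P
P | yz[z]xx   read z → write y, move -1, go to P
P | y[z]yxx   read z → write y, move -1, go to P
P | [y]yyxx
At halt the head is at cell -1.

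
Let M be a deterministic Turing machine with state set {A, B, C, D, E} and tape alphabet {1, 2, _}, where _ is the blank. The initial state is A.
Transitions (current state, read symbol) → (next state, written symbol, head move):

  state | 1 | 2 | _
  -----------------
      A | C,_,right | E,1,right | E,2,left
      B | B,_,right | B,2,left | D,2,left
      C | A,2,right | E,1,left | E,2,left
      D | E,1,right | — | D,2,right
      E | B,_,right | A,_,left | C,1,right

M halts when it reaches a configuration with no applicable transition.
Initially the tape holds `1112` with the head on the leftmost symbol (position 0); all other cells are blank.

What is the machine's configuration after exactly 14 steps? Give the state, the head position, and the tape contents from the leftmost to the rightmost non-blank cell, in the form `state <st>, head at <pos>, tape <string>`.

state=A head=0 tape=[1]112_   (A,1)→(C,_,right)
state=C head=1 tape=_[1]12_   (C,1)→(A,2,right)
state=A head=2 tape=_2[1]2_   (A,1)→(C,_,right)
state=C head=3 tape=_2_[2]_   (C,2)→(E,1,left)
state=E head=2 tape=_2[_]1_   (E,_)→(C,1,right)
state=C head=3 tape=_21[1]_   (C,1)→(A,2,right)
state=A head=4 tape=_212[_]   (A,_)→(E,2,left)
state=E head=3 tape=_21[2]2   (E,2)→(A,_,left)
state=A head=2 tape=_2[1]_2   (A,1)→(C,_,right)
state=C head=3 tape=_2_[_]2   (C,_)→(E,2,left)
state=E head=2 tape=_2[_]22   (E,_)→(C,1,right)
state=C head=3 tape=_21[2]2   (C,2)→(E,1,left)
state=E head=2 tape=_2[1]12   (E,1)→(B,_,right)
state=B head=3 tape=_2_[1]2   (B,1)→(B,_,right)
state=B head=4 tape=_2__[2]
After 14 steps: state B, head at 4, tape 2__2.

state B, head at 4, tape 2__2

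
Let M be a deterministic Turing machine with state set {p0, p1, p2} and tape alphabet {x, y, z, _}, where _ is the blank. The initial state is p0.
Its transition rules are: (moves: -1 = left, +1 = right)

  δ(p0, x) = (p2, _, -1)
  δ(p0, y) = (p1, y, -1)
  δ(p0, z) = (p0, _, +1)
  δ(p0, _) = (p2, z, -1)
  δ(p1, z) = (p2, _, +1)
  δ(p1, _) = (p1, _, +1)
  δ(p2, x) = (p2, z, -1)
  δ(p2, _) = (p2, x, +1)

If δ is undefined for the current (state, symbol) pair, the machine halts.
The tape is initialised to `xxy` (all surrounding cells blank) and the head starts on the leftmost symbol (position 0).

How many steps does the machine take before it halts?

state=p0 head=0 tape=__[x]xy   (p0,x)→(p2,_,-1)
state=p2 head=-1 tape=_[_]_xy   (p2,_)→(p2,x,+1)
state=p2 head=0 tape=_x[_]xy   (p2,_)→(p2,x,+1)
state=p2 head=1 tape=_xx[x]y   (p2,x)→(p2,z,-1)
state=p2 head=0 tape=_x[x]zy   (p2,x)→(p2,z,-1)
state=p2 head=-1 tape=_[x]zzy   (p2,x)→(p2,z,-1)
state=p2 head=-2 tape=[_]zzzy   (p2,_)→(p2,x,+1)
state=p2 head=-1 tape=x[z]zzy
M halts after 7 transitions.

7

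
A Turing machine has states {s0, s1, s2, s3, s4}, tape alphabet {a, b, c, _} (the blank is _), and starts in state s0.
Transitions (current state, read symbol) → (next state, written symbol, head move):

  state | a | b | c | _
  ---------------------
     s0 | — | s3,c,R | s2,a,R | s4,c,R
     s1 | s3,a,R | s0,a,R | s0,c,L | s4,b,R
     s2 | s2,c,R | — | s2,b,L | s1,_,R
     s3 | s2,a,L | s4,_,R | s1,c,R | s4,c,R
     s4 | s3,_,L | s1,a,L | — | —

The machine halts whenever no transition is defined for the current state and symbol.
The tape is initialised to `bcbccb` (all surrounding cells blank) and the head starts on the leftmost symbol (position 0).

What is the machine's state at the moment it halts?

s2

s0 | [b]cbccb   read b → write c, move R, go to s3
s3 | c[c]bccb   read c → write c, move R, go to s1
s1 | cc[b]ccb   read b → write a, move R, go to s0
s0 | cca[c]cb   read c → write a, move R, go to s2
s2 | ccaa[c]b   read c → write b, move L, go to s2
s2 | cca[a]bb   read a → write c, move R, go to s2
s2 | ccac[b]b
No transition is defined for (s2, b); M halts in state s2.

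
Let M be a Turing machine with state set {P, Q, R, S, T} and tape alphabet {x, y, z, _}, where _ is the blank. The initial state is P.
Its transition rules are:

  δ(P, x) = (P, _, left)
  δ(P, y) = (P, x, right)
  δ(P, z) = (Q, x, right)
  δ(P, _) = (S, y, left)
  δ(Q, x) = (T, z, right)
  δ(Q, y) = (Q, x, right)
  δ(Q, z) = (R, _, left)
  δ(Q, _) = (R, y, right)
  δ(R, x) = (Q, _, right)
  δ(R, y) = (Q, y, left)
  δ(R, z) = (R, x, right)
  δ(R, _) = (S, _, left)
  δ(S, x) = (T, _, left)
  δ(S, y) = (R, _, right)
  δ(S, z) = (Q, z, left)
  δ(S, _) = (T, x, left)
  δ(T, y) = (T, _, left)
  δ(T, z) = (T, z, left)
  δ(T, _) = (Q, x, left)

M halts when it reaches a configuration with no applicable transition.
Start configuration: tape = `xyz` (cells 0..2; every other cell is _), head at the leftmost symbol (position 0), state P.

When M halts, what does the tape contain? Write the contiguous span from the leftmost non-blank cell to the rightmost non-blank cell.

state=P head=0 tape=____[x]yz   (P,x)→(P,_,left)
state=P head=-1 tape=___[_]_yz   (P,_)→(S,y,left)
state=S head=-2 tape=__[_]y_yz   (S,_)→(T,x,left)
state=T head=-3 tape=_[_]xy_yz   (T,_)→(Q,x,left)
state=Q head=-4 tape=[_]xxy_yz   (Q,_)→(R,y,right)
state=R head=-3 tape=y[x]xy_yz   (R,x)→(Q,_,right)
state=Q head=-2 tape=y_[x]y_yz   (Q,x)→(T,z,right)
state=T head=-1 tape=y_z[y]_yz   (T,y)→(T,_,left)
state=T head=-2 tape=y_[z]__yz   (T,z)→(T,z,left)
state=T head=-3 tape=y[_]z__yz   (T,_)→(Q,x,left)
state=Q head=-4 tape=[y]xz__yz   (Q,y)→(Q,x,right)
state=Q head=-3 tape=x[x]z__yz   (Q,x)→(T,z,right)
state=T head=-2 tape=xz[z]__yz   (T,z)→(T,z,left)
state=T head=-3 tape=x[z]z__yz   (T,z)→(T,z,left)
state=T head=-4 tape=[x]zz__yz
The non-blank tape span at halt is xzz__yz.

xzz__yz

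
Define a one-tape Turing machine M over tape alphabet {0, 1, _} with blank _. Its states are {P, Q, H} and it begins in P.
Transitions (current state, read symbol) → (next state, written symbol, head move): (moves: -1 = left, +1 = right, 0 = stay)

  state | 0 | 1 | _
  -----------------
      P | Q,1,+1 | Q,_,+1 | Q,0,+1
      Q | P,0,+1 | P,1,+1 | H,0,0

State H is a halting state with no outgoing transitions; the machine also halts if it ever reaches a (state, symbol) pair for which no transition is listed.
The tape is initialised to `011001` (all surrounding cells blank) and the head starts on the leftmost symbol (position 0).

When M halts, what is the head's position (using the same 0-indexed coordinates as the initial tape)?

7

state=P head=0 tape=[0]11001__   (P,0)→(Q,1,+1)
state=Q head=1 tape=1[1]1001__   (Q,1)→(P,1,+1)
state=P head=2 tape=11[1]001__   (P,1)→(Q,_,+1)
state=Q head=3 tape=11_[0]01__   (Q,0)→(P,0,+1)
state=P head=4 tape=11_0[0]1__   (P,0)→(Q,1,+1)
state=Q head=5 tape=11_01[1]__   (Q,1)→(P,1,+1)
state=P head=6 tape=11_011[_]_   (P,_)→(Q,0,+1)
state=Q head=7 tape=11_0110[_]   (Q,_)→(H,0,0)
state=H head=7 tape=11_0110[0]
At halt the head is at cell 7.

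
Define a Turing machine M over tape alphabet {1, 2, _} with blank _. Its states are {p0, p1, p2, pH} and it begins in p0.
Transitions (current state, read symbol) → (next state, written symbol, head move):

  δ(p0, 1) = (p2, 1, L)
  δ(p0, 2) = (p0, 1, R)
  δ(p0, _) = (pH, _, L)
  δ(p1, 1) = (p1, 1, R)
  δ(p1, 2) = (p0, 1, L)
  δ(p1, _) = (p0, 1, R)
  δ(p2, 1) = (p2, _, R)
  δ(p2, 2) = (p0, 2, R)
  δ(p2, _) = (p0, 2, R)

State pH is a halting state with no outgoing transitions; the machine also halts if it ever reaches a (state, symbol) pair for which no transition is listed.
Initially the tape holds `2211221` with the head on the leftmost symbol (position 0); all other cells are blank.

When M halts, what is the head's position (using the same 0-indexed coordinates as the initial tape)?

7

state=p0 head=0 tape=[2]211221__   (p0,2)→(p0,1,R)
state=p0 head=1 tape=1[2]11221__   (p0,2)→(p0,1,R)
state=p0 head=2 tape=11[1]1221__   (p0,1)→(p2,1,L)
state=p2 head=1 tape=1[1]11221__   (p2,1)→(p2,_,R)
state=p2 head=2 tape=1_[1]1221__   (p2,1)→(p2,_,R)
state=p2 head=3 tape=1__[1]221__   (p2,1)→(p2,_,R)
state=p2 head=4 tape=1___[2]21__   (p2,2)→(p0,2,R)
state=p0 head=5 tape=1___2[2]1__   (p0,2)→(p0,1,R)
state=p0 head=6 tape=1___21[1]__   (p0,1)→(p2,1,L)
state=p2 head=5 tape=1___2[1]1__   (p2,1)→(p2,_,R)
state=p2 head=6 tape=1___2_[1]__   (p2,1)→(p2,_,R)
state=p2 head=7 tape=1___2__[_]_   (p2,_)→(p0,2,R)
state=p0 head=8 tape=1___2__2[_]   (p0,_)→(pH,_,L)
state=pH head=7 tape=1___2__[2]_
At halt the head is at cell 7.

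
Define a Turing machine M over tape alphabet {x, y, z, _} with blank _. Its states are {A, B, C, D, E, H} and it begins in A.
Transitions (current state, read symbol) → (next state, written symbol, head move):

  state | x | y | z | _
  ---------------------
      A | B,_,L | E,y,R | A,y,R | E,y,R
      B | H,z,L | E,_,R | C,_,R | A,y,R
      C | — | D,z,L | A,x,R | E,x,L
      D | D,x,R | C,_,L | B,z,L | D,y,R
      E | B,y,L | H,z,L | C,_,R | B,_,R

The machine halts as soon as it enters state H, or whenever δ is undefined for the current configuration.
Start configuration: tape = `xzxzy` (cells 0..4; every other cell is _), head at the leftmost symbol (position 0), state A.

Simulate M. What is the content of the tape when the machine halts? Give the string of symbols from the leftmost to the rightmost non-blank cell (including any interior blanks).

yy_xzy

state=A head=0 tape=_[x]zxzy   (A,x)→(B,_,L)
state=B head=-1 tape=[_]_zxzy   (B,_)→(A,y,R)
state=A head=0 tape=y[_]zxzy   (A,_)→(E,y,R)
state=E head=1 tape=yy[z]xzy   (E,z)→(C,_,R)
state=C head=2 tape=yy_[x]zy
The non-blank tape span at halt is yy_xzy.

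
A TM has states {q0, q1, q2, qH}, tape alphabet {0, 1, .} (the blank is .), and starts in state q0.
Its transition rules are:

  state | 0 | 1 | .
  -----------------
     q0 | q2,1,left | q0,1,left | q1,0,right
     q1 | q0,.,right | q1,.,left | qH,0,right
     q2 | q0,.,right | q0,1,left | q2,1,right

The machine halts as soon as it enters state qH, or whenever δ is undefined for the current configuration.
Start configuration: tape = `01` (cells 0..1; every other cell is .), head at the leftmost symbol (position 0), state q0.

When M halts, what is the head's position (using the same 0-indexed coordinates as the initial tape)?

3

state=q0 head=0 tape=..[0]1..   (q0,0)→(q2,1,left)
state=q2 head=-1 tape=.[.]11..   (q2,.)→(q2,1,right)
state=q2 head=0 tape=.1[1]1..   (q2,1)→(q0,1,left)
state=q0 head=-1 tape=.[1]11..   (q0,1)→(q0,1,left)
state=q0 head=-2 tape=[.]111..   (q0,.)→(q1,0,right)
state=q1 head=-1 tape=0[1]11..   (q1,1)→(q1,.,left)
state=q1 head=-2 tape=[0].11..   (q1,0)→(q0,.,right)
state=q0 head=-1 tape=.[.]11..   (q0,.)→(q1,0,right)
state=q1 head=0 tape=.0[1]1..   (q1,1)→(q1,.,left)
state=q1 head=-1 tape=.[0].1..   (q1,0)→(q0,.,right)
state=q0 head=0 tape=..[.]1..   (q0,.)→(q1,0,right)
state=q1 head=1 tape=..0[1]..   (q1,1)→(q1,.,left)
state=q1 head=0 tape=..[0]...   (q1,0)→(q0,.,right)
state=q0 head=1 tape=...[.]..   (q0,.)→(q1,0,right)
state=q1 head=2 tape=...0[.].   (q1,.)→(qH,0,right)
state=qH head=3 tape=...00[.]
At halt the head is at cell 3.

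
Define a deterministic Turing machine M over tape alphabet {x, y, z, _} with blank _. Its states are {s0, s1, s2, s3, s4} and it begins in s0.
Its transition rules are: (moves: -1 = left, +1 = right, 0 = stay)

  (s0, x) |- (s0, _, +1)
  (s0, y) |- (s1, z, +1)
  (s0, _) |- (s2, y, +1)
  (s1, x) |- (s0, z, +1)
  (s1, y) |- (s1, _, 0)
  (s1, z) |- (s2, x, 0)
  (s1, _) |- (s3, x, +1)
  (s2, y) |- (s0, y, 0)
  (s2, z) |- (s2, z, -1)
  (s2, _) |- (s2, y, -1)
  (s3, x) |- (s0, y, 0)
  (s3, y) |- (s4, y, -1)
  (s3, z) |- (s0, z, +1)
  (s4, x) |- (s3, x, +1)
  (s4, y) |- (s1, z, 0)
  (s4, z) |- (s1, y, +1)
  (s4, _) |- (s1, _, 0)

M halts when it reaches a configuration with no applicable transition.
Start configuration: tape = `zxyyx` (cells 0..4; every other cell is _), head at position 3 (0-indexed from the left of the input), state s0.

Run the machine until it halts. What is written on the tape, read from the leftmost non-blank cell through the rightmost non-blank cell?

zxyzzzx

state=s0 head=3 tape=zxy[y]x___   (s0,y)→(s1,z,+1)
state=s1 head=4 tape=zxyz[x]___   (s1,x)→(s0,z,+1)
state=s0 head=5 tape=zxyzz[_]__   (s0,_)→(s2,y,+1)
state=s2 head=6 tape=zxyzzy[_]_   (s2,_)→(s2,y,-1)
state=s2 head=5 tape=zxyzz[y]y_   (s2,y)→(s0,y,0)
state=s0 head=5 tape=zxyzz[y]y_   (s0,y)→(s1,z,+1)
state=s1 head=6 tape=zxyzzz[y]_   (s1,y)→(s1,_,0)
state=s1 head=6 tape=zxyzzz[_]_   (s1,_)→(s3,x,+1)
state=s3 head=7 tape=zxyzzzx[_]
The non-blank tape span at halt is zxyzzzx.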